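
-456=-456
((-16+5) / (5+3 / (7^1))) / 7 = -11 / 38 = -0.29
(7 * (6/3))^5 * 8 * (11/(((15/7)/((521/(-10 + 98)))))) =1961444128/15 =130762941.87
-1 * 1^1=-1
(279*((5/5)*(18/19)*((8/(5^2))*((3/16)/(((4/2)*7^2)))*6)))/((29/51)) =1152549/674975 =1.71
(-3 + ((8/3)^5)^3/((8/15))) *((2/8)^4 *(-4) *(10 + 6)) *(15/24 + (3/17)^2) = -33359161019431921/44232897312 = -754170.83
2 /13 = 0.15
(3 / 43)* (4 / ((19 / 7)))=84 / 817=0.10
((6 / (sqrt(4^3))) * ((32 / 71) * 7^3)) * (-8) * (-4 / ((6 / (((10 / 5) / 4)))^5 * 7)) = 49 / 23004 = 0.00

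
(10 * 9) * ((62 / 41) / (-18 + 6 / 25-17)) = -139500 / 35629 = -3.92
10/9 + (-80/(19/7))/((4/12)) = -14930/171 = -87.31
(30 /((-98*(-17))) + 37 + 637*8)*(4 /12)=1425268 /833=1711.01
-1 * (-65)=65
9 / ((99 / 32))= 32 / 11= 2.91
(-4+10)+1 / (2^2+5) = 55 / 9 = 6.11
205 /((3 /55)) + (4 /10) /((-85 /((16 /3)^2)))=14375113 /3825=3758.20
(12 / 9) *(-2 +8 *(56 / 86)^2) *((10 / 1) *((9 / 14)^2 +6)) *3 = 32355180 / 90601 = 357.12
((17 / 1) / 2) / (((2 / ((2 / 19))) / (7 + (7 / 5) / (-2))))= 1071 / 380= 2.82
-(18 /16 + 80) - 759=-6721 /8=-840.12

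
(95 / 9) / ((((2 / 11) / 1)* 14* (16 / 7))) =1045 / 576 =1.81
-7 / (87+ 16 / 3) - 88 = -24397 / 277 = -88.08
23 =23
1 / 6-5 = -29 / 6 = -4.83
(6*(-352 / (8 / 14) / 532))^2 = 17424 / 361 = 48.27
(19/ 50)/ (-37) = -19/ 1850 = -0.01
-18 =-18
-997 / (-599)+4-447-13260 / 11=-10850700 / 6589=-1646.79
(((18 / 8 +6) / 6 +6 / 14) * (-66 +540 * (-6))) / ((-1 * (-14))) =-166953 / 392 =-425.90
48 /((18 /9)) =24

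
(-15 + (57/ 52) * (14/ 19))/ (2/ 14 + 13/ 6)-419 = -536108/ 1261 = -425.15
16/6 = 8/3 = 2.67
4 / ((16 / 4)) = 1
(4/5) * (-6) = -24/5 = -4.80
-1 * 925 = -925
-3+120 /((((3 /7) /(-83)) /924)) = -21473763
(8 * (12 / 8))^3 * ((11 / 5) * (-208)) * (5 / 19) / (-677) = 3953664 / 12863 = 307.37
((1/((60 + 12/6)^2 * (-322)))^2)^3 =1/3596131002553616539884044331075764224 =0.00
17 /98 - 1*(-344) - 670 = -31931 /98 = -325.83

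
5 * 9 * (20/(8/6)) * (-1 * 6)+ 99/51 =-68817/17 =-4048.06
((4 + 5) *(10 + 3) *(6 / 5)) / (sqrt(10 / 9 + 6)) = 1053 / 20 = 52.65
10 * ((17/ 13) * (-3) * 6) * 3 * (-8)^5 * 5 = 1504051200/ 13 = 115696246.15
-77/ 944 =-0.08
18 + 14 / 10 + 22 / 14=734 / 35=20.97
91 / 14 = 13 / 2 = 6.50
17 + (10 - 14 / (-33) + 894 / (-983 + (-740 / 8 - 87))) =681707 / 25575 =26.66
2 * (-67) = -134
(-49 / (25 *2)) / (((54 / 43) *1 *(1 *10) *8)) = -2107 / 216000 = -0.01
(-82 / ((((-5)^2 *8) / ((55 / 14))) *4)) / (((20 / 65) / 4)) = -5863 / 1120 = -5.23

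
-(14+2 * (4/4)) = -16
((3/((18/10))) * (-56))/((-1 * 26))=140/39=3.59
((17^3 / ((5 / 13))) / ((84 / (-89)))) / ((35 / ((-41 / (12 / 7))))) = 233057981 / 25200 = 9248.33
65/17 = 3.82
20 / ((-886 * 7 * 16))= -5 / 24808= -0.00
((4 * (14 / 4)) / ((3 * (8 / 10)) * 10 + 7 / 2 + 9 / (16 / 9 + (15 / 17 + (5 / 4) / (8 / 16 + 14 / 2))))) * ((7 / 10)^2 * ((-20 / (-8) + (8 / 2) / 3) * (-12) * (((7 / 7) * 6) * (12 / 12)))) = -16377564 / 265415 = -61.71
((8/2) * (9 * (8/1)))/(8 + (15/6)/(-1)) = 576/11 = 52.36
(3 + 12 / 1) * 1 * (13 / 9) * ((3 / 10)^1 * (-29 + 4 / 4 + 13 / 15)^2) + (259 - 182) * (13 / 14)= 1092806 / 225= 4856.92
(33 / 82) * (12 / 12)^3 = 33 / 82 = 0.40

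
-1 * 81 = -81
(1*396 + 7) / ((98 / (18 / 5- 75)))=-20553 / 70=-293.61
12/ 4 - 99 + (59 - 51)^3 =416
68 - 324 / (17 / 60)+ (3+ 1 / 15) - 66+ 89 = -267613 / 255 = -1049.46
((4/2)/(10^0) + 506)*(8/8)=508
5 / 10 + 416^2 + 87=173143.50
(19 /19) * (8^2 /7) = 64 /7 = 9.14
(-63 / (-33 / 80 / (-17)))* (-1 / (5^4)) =5712 / 1375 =4.15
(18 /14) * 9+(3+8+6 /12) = 323 /14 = 23.07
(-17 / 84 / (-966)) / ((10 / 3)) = 0.00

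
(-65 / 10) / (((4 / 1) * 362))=-13 / 2896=-0.00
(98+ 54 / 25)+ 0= 2504 / 25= 100.16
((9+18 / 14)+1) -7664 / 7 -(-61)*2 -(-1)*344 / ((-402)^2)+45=-259212214 / 282807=-916.57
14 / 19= 0.74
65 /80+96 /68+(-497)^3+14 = -33391660243 /272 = -122763456.78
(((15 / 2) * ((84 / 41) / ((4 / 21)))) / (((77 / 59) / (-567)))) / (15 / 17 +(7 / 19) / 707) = -1031313671955 / 25979404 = -39697.36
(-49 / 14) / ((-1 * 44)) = 7 / 88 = 0.08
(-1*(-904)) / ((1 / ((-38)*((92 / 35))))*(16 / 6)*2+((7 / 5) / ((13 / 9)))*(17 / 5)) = 385171800 / 1381331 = 278.84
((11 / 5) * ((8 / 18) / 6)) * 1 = 22 / 135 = 0.16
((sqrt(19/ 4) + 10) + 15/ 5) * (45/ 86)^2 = 2025 * sqrt(19)/ 14792 + 26325/ 7396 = 4.16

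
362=362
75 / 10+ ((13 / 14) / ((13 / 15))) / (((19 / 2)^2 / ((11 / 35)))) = 265467 / 35378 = 7.50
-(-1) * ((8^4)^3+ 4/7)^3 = 111309863907617118778572956187492416/343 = 324518553666522212182428400000000.00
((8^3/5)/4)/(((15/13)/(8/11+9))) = 178048/825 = 215.82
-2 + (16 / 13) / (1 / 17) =246 / 13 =18.92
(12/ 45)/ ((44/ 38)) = 38/ 165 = 0.23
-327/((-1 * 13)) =327/13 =25.15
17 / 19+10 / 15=89 / 57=1.56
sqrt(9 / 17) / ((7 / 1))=3 * sqrt(17) / 119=0.10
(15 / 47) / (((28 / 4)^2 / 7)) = 0.05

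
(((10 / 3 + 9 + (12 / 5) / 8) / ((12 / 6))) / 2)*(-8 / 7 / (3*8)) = -0.15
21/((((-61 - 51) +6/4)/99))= -4158/221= -18.81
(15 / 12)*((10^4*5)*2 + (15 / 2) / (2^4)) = 16000075 / 128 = 125000.59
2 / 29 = 0.07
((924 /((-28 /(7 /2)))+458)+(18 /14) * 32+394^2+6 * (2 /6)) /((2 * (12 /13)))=28323139 /336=84295.06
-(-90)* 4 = 360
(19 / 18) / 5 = 19 / 90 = 0.21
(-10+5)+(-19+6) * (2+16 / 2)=-135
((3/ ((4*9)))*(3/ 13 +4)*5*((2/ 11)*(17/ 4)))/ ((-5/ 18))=-255/ 52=-4.90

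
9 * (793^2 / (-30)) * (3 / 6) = -94327.35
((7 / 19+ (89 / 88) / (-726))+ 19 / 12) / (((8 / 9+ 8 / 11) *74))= 7102467 / 435522560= 0.02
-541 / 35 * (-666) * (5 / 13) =360306 / 91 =3959.41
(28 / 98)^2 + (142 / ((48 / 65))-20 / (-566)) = 64035133 / 332808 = 192.41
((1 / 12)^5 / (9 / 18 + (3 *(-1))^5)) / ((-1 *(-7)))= -1 / 422392320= -0.00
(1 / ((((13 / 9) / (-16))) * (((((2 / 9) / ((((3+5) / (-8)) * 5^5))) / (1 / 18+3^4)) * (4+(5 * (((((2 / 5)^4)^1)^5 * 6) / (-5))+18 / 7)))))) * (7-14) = -383507609367370605468750 / 28514861774285627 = -13449393.95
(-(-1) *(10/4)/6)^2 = 0.17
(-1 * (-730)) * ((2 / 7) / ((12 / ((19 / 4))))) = 6935 / 84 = 82.56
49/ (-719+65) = -49/ 654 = -0.07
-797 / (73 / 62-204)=49414 / 12575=3.93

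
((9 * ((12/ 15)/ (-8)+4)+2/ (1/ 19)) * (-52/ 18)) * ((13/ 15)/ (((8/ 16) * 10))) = -36.60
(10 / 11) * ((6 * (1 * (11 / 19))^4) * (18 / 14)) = 718740 / 912247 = 0.79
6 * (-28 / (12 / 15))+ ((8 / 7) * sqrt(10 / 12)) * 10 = -210+ 40 * sqrt(30) / 21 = -199.57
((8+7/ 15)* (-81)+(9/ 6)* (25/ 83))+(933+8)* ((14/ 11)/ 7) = -4695169/ 9130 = -514.26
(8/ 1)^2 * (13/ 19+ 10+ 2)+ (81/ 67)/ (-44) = 45468413/ 56012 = 811.76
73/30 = 2.43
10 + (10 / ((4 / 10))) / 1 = 35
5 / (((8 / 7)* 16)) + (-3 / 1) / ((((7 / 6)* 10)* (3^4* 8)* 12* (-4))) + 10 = 310669 / 30240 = 10.27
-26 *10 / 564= -65 / 141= -0.46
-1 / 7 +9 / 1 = 62 / 7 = 8.86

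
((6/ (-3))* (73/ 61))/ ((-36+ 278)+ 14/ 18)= -1314/ 133285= -0.01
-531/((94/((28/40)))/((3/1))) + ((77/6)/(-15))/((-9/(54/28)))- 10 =-15284/705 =-21.68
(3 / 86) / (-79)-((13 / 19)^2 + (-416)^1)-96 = 783693611 / 2452634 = 319.53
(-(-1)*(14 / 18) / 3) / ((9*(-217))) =-1 / 7533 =-0.00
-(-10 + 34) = -24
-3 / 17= -0.18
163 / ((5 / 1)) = 163 / 5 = 32.60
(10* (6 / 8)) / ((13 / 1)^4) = 15 / 57122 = 0.00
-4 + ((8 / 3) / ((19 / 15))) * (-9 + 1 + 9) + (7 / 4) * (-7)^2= 6373 / 76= 83.86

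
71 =71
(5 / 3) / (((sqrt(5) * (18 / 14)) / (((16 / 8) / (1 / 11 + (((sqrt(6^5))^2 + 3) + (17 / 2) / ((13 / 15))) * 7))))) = 4004 * sqrt(5) / 421016913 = 0.00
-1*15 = -15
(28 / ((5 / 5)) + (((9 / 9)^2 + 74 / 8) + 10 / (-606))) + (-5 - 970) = -936.77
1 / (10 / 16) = 8 / 5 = 1.60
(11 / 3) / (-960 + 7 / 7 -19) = -11 / 2934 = -0.00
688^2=473344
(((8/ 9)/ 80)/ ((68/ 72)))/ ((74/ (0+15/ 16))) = 3/ 20128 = 0.00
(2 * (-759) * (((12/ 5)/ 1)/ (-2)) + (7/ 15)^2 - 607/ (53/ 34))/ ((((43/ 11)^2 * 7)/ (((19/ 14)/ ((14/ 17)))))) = 667601228041/ 30251673900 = 22.07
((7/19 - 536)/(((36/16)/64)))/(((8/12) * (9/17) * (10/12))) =-51801.53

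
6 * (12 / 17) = 72 / 17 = 4.24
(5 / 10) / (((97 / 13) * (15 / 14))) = 91 / 1455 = 0.06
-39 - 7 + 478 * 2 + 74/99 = 90164/99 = 910.75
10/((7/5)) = 50/7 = 7.14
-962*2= -1924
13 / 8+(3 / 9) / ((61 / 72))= 985 / 488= 2.02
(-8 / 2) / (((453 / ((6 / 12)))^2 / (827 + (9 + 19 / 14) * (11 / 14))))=-163687 / 40220964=-0.00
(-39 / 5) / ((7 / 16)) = -624 / 35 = -17.83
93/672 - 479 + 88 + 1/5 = -390.66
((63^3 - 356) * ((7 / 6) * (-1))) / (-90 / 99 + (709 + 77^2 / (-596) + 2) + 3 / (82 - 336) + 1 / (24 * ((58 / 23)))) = -84405663494152 / 202867060139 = -416.06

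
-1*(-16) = 16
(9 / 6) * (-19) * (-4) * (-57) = -6498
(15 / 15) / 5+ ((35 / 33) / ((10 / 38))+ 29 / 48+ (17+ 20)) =110443 / 2640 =41.83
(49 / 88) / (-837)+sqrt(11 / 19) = -49 / 73656+sqrt(209) / 19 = 0.76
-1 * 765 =-765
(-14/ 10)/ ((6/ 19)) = -133/ 30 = -4.43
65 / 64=1.02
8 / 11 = 0.73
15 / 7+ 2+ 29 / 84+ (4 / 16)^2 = 1529 / 336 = 4.55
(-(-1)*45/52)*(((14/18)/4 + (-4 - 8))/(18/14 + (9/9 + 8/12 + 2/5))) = -223125/73216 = -3.05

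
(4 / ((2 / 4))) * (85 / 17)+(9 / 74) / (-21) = 20717 / 518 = 39.99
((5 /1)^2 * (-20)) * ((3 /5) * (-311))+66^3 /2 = 237048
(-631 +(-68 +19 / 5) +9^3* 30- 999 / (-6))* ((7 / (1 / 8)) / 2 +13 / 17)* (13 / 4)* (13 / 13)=1356666441 / 680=1995097.71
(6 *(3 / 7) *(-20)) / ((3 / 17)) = -2040 / 7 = -291.43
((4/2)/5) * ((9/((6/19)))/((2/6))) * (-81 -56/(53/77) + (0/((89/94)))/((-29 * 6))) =-294291/53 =-5552.66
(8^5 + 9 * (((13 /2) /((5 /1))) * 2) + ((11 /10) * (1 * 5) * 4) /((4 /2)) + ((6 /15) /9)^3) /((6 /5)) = 1494559354 /54675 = 27335.33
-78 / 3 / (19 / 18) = -468 / 19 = -24.63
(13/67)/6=0.03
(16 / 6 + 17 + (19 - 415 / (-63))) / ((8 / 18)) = 2851 / 28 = 101.82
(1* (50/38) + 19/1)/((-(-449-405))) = 193/8113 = 0.02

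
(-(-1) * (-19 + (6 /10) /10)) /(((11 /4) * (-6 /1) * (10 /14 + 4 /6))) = 6629 /7975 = 0.83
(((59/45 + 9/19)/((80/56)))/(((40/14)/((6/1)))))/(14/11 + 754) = 0.00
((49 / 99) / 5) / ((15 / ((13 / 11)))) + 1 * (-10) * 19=-189.99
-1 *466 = -466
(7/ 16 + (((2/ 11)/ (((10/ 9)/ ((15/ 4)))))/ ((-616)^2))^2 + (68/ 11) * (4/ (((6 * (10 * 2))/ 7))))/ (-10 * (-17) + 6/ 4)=7860674426124983/ 717106377829416960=0.01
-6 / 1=-6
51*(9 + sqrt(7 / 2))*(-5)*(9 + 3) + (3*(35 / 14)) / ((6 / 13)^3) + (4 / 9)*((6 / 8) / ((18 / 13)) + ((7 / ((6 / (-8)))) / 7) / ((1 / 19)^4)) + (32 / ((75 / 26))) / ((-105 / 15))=-7914739283 / 75600 - 1530*sqrt(14)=-110417.05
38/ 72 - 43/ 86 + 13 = 469/ 36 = 13.03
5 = 5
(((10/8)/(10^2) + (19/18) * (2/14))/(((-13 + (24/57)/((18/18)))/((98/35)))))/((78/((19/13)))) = -297103/436222800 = -0.00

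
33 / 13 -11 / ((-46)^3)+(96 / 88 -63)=-826381067 / 13919048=-59.37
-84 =-84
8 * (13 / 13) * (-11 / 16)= -11 / 2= -5.50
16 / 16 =1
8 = 8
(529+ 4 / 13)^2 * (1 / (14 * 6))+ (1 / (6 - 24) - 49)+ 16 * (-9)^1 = 19117519 / 6084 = 3142.26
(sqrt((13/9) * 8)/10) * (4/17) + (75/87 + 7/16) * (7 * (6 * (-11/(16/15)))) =-2089395/3712 + 4 * sqrt(26)/255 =-562.80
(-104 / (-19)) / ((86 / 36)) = 1872 / 817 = 2.29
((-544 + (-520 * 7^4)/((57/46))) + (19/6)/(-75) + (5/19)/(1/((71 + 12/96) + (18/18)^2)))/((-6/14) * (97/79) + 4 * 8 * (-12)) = 19065841342807/7272390600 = 2621.67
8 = 8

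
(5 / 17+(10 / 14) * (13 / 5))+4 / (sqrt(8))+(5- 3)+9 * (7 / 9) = sqrt(2)+1327 / 119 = 12.57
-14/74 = -7/37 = -0.19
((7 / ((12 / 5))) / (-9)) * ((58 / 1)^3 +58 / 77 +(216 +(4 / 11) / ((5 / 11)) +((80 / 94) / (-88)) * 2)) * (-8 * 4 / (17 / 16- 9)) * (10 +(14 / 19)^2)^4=-3153005808.56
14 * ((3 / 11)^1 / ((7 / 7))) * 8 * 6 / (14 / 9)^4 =118098 / 3773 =31.30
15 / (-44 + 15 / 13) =-0.35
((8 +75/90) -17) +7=-7/6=-1.17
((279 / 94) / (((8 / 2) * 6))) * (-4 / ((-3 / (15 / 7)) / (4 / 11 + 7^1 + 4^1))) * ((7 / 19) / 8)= 58125 / 314336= 0.18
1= 1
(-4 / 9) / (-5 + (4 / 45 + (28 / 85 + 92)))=-68 / 13375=-0.01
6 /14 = 3 /7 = 0.43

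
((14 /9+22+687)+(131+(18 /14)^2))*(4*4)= 5949680 /441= 13491.34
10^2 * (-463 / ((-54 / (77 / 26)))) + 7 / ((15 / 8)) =2542.98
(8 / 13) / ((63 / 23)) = 184 / 819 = 0.22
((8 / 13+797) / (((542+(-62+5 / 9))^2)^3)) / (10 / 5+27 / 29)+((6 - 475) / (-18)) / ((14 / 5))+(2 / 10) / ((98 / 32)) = 119552058113954831338853243099 / 12757851115716435688476562500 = 9.37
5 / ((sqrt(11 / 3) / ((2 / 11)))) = 10*sqrt(33) / 121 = 0.47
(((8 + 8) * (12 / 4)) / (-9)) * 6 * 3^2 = -288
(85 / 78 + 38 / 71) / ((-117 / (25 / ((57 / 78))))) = -224975 / 473499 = -0.48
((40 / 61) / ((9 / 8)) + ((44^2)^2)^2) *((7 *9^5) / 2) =177105414386495889504 / 61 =2903367448958949008.26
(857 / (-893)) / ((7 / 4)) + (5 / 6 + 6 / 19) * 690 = 4952957 / 6251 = 792.35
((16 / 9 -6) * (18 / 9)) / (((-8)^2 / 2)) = -0.26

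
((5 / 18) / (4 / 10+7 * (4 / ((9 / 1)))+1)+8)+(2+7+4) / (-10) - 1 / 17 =115656 / 17255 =6.70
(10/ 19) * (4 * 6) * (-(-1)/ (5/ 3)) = 144/ 19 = 7.58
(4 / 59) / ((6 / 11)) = 22 / 177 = 0.12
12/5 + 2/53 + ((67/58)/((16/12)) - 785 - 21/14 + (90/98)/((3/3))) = -2356626667/3012520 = -782.28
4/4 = 1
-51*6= -306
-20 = -20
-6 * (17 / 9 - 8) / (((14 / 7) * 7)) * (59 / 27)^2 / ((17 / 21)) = 191455 / 12393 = 15.45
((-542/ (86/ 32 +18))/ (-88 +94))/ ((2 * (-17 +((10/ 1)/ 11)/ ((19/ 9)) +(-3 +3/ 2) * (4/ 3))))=453112/ 3853833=0.12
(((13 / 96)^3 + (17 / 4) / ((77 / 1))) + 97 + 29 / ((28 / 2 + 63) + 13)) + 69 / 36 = 33822730261 / 340623360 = 99.30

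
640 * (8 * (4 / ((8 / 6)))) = 15360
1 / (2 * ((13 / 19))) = 0.73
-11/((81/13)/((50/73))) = -7150/5913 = -1.21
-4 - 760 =-764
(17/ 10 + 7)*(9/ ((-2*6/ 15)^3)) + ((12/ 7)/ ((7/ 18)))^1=-148.52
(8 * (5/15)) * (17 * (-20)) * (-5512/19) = 14992640/57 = 263028.77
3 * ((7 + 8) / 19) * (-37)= -1665 / 19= -87.63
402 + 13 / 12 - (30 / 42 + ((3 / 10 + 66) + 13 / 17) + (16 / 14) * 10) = 2312473 / 7140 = 323.88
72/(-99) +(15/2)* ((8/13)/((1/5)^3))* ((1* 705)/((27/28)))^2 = 1190650997192/3861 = 308378916.65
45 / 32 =1.41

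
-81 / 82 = -0.99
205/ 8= 25.62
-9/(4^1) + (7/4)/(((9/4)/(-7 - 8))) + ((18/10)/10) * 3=-4013/300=-13.38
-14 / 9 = -1.56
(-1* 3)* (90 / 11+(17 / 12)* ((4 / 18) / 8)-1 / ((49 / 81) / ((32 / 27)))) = -1458091 / 77616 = -18.79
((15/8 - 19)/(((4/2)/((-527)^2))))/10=-38048873/160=-237805.46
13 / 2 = 6.50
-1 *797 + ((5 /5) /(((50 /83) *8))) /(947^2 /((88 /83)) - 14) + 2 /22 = -32624384934457 /40938653250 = -796.91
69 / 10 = 6.90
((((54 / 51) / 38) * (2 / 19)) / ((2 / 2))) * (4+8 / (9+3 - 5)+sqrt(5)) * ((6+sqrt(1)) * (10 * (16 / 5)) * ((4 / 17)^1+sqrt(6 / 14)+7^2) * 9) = 5184 * (17 * sqrt(21)+5859) * (7 * sqrt(5)+36) / 730303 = 2176.77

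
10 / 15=0.67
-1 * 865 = -865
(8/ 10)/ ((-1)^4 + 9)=2/ 25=0.08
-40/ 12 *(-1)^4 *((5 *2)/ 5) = -20/ 3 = -6.67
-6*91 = -546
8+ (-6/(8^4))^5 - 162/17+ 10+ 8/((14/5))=11.33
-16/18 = -8/9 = -0.89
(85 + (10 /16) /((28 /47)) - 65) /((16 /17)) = 80155 /3584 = 22.36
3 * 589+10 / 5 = 1769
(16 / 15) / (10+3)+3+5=1576 / 195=8.08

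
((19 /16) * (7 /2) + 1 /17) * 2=2293 /272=8.43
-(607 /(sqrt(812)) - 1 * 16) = 16 - 607 * sqrt(203) /406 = -5.30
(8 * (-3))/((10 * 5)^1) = -12/25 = -0.48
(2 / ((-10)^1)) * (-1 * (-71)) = -71 / 5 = -14.20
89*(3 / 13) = 267 / 13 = 20.54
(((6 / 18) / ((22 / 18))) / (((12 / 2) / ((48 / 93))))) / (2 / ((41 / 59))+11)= 328 / 194029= 0.00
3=3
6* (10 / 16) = 15 / 4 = 3.75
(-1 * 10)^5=-100000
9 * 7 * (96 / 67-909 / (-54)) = 154203 / 134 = 1150.77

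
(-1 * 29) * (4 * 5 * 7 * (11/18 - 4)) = 123830/9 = 13758.89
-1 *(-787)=787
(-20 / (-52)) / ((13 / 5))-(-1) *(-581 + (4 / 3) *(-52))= -329644 / 507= -650.19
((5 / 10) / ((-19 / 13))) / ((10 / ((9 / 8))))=-117 / 3040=-0.04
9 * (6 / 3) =18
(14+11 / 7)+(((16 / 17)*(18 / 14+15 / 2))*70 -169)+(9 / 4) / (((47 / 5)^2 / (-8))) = 111770448 / 262871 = 425.19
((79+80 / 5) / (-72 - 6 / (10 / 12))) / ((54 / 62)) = -14725 / 10692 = -1.38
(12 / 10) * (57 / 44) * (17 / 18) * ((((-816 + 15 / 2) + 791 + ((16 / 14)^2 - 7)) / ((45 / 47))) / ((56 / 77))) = -34506413 / 705600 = -48.90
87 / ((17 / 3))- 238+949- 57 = 11379 / 17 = 669.35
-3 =-3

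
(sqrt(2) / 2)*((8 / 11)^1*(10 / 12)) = 10*sqrt(2) / 33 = 0.43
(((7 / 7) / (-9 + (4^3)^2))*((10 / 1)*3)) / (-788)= -15 / 1610278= -0.00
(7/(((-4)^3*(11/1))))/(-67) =7/47168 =0.00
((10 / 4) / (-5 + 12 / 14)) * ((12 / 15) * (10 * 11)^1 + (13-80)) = -735 / 58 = -12.67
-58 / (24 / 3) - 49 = -225 / 4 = -56.25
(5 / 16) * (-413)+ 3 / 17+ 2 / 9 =-314969 / 2448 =-128.66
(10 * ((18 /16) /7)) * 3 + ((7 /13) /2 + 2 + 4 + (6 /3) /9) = 37061 /3276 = 11.31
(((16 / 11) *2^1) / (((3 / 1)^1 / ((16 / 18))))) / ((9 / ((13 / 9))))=3328 / 24057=0.14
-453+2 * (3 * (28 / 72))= -1352 / 3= -450.67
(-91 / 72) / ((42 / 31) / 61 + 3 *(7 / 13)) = -319579 / 414072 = -0.77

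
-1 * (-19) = 19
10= 10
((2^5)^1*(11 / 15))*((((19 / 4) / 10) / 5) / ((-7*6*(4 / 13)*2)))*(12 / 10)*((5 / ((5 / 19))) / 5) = -51623 / 131250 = -0.39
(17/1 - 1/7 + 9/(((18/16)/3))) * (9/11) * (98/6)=546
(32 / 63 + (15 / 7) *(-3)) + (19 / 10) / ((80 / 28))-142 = -1855421 / 12600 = -147.26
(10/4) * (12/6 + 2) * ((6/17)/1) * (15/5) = 180/17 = 10.59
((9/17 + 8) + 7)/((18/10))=440/51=8.63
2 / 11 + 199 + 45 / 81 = 19774 / 99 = 199.74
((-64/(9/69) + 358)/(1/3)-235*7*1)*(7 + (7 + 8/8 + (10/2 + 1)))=-42903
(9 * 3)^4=531441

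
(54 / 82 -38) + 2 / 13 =-19821 / 533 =-37.19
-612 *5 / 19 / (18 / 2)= -340 / 19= -17.89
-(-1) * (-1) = -1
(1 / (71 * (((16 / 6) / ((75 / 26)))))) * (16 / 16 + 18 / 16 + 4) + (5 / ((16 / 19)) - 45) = -4603975 / 118144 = -38.97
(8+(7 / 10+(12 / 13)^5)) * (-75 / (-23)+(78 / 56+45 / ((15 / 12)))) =910858222791 / 2391126920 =380.93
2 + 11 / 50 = 111 / 50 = 2.22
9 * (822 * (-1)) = -7398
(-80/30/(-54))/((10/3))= 2/135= 0.01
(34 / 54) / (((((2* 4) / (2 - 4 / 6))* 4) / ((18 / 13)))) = 17 / 468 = 0.04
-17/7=-2.43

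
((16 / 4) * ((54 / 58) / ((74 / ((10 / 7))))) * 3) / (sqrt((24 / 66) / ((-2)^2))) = 1620 * sqrt(11) / 7511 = 0.72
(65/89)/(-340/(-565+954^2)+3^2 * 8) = 3477695/342845444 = 0.01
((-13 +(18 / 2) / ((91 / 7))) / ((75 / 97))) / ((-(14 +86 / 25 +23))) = 15520 / 39429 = 0.39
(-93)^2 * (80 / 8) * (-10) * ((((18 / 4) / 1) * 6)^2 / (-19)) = 630512100 / 19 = 33184847.37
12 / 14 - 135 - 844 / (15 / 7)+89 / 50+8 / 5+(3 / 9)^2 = -1652233 / 3150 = -524.52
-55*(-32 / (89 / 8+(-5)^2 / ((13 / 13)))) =48.72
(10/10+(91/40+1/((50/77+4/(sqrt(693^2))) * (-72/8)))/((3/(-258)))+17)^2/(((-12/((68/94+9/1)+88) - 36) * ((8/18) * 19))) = -243603997768989/2794603174400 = -87.17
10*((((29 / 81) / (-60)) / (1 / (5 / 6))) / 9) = -145 / 26244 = -0.01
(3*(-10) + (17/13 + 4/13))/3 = -123/13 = -9.46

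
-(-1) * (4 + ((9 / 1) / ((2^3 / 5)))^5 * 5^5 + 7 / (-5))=2883252379109 / 163840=17597975.95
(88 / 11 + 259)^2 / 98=71289 / 98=727.44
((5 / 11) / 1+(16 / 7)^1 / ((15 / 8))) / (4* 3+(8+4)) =1933 / 27720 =0.07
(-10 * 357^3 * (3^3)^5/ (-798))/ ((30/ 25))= 259073461834425/ 38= 6817722679853.29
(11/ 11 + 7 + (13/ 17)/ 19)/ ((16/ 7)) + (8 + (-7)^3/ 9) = -1236917/ 46512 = -26.59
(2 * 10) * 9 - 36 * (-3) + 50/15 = 874/3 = 291.33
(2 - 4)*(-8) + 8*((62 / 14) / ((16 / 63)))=311 / 2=155.50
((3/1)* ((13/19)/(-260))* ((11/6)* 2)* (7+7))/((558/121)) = -9317/106020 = -0.09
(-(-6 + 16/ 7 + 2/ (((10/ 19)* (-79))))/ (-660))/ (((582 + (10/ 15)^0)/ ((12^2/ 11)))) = -124836/ 975256975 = -0.00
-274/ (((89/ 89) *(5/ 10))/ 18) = -9864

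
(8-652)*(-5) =3220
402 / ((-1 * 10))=-201 / 5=-40.20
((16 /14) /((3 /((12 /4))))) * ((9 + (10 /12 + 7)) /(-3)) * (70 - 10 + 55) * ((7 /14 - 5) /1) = 23230 /7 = 3318.57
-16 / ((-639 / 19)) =0.48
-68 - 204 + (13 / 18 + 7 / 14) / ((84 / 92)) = -51155 / 189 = -270.66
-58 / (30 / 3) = -29 / 5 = -5.80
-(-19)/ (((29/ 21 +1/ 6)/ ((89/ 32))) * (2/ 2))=35511/ 1040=34.15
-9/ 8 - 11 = -97/ 8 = -12.12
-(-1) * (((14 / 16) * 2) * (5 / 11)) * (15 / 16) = 525 / 704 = 0.75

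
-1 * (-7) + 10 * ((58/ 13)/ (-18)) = 529/ 117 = 4.52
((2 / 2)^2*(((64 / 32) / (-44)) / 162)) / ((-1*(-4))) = -1 / 14256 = -0.00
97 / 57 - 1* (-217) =12466 / 57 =218.70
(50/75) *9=6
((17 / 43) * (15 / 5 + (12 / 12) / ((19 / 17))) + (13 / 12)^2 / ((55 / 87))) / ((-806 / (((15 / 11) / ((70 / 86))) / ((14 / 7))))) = -0.00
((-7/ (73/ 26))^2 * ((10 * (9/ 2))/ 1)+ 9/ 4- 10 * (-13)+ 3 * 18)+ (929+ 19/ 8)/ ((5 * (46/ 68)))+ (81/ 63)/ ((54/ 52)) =19112859259/ 25739070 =742.56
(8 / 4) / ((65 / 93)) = 186 / 65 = 2.86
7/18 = 0.39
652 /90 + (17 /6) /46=30247 /4140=7.31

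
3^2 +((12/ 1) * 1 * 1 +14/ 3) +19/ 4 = 365/ 12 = 30.42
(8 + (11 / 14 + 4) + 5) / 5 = 249 / 70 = 3.56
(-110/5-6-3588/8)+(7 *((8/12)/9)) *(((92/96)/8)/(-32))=-39522977/82944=-476.50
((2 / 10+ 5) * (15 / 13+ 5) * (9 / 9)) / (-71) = -32 / 71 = -0.45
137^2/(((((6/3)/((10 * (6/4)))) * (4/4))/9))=2533815/2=1266907.50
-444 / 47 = -9.45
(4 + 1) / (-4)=-1.25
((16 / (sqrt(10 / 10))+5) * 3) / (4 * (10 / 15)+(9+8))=189 / 59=3.20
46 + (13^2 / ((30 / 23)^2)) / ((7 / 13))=1452013 / 6300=230.48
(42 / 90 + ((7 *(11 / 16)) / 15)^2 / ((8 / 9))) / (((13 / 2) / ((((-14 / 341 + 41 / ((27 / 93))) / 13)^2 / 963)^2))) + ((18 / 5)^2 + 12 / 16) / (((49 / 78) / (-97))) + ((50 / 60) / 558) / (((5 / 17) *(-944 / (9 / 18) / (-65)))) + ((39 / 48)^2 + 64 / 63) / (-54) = -14357537811867909634540620650124827149 / 6782131423059486655005431108121600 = -2116.97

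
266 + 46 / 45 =12016 / 45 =267.02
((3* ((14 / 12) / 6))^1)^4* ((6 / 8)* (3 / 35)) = 343 / 46080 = 0.01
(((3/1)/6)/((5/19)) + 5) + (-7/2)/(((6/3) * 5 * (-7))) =139/20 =6.95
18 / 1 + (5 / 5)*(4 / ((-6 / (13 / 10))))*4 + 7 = 323 / 15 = 21.53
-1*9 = -9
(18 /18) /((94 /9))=9 /94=0.10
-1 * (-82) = 82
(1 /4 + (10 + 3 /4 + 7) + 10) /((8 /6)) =21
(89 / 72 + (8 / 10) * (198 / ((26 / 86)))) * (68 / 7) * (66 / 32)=459611779 / 43680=10522.25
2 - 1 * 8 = -6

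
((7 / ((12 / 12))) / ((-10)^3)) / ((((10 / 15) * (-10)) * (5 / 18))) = 189 / 50000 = 0.00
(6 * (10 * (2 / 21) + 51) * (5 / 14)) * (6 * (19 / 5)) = 124374 / 49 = 2538.24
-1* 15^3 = -3375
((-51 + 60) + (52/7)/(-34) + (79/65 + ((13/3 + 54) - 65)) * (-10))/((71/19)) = 5581231/329511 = 16.94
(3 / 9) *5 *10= 50 / 3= 16.67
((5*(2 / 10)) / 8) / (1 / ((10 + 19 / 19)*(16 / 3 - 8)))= -11 / 3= -3.67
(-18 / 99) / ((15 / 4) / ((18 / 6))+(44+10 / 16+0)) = -16 / 4037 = -0.00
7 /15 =0.47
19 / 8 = 2.38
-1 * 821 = -821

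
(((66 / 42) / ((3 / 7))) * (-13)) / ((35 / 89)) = -12727 / 105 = -121.21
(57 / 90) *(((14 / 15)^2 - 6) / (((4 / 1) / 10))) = -8.12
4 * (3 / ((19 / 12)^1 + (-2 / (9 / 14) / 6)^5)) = 688747536 / 88725115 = 7.76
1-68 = -67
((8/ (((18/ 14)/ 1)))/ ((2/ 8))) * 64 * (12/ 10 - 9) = -186368/ 15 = -12424.53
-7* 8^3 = -3584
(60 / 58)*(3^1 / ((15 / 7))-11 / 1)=-288 / 29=-9.93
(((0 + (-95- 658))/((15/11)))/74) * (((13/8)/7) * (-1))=35893/20720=1.73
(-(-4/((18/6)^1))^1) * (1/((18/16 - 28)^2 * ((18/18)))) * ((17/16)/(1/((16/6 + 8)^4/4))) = 71303168/11232675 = 6.35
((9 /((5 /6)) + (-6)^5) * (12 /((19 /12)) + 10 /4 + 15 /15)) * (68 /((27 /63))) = -1296762516 /95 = -13650131.75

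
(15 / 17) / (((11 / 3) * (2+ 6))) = 45 / 1496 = 0.03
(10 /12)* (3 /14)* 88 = 110 /7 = 15.71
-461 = -461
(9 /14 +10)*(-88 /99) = -596 /63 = -9.46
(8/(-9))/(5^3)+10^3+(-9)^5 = -65305133/1125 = -58049.01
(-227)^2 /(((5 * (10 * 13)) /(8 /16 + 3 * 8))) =2524921 /1300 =1942.25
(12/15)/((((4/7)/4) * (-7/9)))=-36/5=-7.20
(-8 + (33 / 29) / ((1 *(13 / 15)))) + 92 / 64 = -31665 / 6032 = -5.25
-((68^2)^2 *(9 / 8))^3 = -13917605427298165358592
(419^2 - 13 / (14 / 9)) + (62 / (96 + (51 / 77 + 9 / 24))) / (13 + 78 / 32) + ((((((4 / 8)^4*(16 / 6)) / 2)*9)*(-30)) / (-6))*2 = 18144316212929 / 103350975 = 175560.18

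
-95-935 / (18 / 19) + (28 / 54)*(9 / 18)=-58411 / 54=-1081.69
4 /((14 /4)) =1.14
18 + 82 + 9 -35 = 74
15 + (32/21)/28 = 2213/147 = 15.05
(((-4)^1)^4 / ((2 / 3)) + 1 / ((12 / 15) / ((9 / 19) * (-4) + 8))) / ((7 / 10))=10630 / 19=559.47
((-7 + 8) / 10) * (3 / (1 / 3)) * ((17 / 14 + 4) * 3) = 1971 / 140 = 14.08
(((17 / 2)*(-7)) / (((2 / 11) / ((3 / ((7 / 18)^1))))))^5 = -3281155806652500249 / 32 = -102536118957890632.78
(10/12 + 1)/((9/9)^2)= 11/6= 1.83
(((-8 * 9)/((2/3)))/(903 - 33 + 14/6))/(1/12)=-3888/2617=-1.49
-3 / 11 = -0.27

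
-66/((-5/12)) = 792/5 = 158.40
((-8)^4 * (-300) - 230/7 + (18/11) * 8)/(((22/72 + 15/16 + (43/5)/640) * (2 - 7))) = 545006142720/2786399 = 195595.15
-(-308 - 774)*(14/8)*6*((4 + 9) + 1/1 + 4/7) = 165546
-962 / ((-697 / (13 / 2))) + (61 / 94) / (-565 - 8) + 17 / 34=177763738 / 18770907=9.47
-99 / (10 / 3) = -297 / 10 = -29.70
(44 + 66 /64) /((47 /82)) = 59081 /752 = 78.57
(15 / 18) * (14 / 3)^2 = 490 / 27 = 18.15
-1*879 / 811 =-879 / 811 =-1.08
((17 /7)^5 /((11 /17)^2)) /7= 410338673 /14235529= 28.82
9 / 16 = 0.56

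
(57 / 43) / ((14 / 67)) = 3819 / 602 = 6.34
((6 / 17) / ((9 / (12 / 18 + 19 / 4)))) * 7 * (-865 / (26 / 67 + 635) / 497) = -0.00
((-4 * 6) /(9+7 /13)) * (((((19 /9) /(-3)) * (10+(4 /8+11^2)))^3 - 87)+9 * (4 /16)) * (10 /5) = 1622250240611 /406782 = 3988008.91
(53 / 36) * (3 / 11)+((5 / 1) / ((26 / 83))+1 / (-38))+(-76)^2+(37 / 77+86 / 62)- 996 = 33947622083 / 7075068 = 4798.20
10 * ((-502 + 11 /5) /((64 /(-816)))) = 127449 /2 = 63724.50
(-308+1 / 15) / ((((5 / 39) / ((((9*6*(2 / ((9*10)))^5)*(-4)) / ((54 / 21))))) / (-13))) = -21857108 / 1537734375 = -0.01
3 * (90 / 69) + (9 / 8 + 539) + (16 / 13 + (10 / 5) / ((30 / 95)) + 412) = 963.60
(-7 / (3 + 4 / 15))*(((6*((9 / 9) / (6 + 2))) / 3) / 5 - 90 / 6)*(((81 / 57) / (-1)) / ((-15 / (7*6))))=24219 / 190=127.47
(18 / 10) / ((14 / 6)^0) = 9 / 5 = 1.80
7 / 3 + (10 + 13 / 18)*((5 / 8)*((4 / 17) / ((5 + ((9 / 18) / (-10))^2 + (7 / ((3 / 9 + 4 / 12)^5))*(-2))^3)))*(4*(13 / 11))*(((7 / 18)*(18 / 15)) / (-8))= 12250087192365071 / 5250036427281459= 2.33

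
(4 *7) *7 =196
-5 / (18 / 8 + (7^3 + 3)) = -20 / 1393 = -0.01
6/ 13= 0.46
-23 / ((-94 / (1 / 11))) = 23 / 1034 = 0.02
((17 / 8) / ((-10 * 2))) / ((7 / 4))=-17 / 280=-0.06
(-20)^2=400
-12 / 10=-6 / 5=-1.20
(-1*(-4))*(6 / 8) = 3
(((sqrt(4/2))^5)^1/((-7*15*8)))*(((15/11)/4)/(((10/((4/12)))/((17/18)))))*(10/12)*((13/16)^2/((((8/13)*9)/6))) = -37349*sqrt(2)/1226244096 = -0.00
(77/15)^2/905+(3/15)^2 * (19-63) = -352451/203625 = -1.73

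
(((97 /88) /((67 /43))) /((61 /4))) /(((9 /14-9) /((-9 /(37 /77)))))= 204379 /1965847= 0.10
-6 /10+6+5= 52 /5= 10.40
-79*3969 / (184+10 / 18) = -2821959 / 1661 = -1698.95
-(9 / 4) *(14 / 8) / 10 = -63 / 160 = -0.39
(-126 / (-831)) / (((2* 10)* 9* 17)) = 7 / 141270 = 0.00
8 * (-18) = -144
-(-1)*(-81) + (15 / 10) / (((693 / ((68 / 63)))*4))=-2357569 / 29106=-81.00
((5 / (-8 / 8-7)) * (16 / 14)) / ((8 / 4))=-5 / 14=-0.36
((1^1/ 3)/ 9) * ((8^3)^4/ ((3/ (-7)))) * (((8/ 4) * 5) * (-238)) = 1144866482421760/ 81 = 14134154103972.35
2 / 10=1 / 5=0.20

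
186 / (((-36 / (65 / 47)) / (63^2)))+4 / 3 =-7997159 / 282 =-28358.72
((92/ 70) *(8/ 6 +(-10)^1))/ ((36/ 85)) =-5083/ 189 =-26.89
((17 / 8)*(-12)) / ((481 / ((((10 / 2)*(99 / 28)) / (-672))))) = 8415 / 6033664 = 0.00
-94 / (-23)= 94 / 23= 4.09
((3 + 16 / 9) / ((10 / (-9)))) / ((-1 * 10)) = 43 / 100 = 0.43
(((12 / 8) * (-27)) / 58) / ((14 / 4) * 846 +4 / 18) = -729 / 3091516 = -0.00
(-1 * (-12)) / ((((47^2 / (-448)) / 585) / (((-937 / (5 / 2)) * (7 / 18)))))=458395392 / 2209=207512.63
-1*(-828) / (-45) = -92 / 5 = -18.40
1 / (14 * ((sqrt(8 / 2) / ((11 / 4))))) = 11 / 112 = 0.10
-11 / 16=-0.69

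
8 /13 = 0.62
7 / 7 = 1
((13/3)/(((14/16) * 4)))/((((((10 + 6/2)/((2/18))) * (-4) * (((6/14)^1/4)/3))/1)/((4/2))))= -4/27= -0.15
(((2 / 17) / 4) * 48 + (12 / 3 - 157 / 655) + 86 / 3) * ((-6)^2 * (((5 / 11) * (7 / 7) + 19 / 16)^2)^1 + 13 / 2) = 3504.59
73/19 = 3.84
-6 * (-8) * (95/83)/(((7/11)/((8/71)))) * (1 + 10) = 4414080/41251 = 107.01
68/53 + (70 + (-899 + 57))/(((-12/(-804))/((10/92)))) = -6851866/1219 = -5620.89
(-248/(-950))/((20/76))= 124/125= 0.99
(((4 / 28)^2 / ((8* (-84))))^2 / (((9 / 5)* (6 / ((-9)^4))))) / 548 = 135 / 132037943296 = 0.00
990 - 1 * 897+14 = 107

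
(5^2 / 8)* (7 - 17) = -125 / 4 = -31.25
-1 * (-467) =467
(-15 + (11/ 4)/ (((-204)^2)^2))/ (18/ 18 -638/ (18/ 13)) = 103913487349/ 3185140819968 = 0.03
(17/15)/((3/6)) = 34/15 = 2.27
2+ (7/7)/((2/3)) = 7/2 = 3.50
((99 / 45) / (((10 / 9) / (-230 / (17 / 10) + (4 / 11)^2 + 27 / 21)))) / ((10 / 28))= -17349147 / 23375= -742.21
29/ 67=0.43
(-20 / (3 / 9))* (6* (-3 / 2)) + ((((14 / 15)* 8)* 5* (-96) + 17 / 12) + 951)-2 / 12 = -8367 / 4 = -2091.75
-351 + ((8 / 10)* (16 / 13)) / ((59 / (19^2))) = -1322981 / 3835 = -344.98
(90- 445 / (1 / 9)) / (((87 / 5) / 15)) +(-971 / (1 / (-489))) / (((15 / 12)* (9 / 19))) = 11978123 / 15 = 798541.53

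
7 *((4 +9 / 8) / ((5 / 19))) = 5453 / 40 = 136.32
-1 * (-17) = 17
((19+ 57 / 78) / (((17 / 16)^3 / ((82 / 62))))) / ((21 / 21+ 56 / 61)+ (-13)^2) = 1313805312 / 10321422007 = 0.13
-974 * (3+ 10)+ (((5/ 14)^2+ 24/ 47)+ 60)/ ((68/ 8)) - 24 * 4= -998418317/ 78302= -12750.87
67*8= 536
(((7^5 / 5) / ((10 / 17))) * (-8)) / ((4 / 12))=-3428628 / 25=-137145.12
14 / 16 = 7 / 8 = 0.88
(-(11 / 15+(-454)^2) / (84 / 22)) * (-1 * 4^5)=17412741632 / 315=55278544.86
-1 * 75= -75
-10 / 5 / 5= -2 / 5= -0.40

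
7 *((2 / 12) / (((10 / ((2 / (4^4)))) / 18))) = 21 / 1280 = 0.02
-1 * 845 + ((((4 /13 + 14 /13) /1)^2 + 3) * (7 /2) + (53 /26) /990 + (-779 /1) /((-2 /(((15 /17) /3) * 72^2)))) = 3373561076323 /5688540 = 593045.15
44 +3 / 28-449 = -11337 / 28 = -404.89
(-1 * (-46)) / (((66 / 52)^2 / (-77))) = -217672 / 99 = -2198.71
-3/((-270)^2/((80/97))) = -4/117855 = -0.00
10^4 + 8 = 10008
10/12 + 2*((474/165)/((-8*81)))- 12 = -49787/4455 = -11.18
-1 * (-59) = 59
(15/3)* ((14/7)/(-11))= -10/11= -0.91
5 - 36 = -31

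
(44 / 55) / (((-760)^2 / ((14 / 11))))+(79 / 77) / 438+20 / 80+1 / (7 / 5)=5884400981 / 6087543000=0.97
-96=-96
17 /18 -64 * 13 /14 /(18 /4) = -515 /42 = -12.26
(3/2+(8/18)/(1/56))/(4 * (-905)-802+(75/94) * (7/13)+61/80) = -11609000/1944801801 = -0.01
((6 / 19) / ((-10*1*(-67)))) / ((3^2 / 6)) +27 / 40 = 34387 / 50920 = 0.68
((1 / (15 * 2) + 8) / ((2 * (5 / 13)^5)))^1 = 89481613 / 187500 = 477.24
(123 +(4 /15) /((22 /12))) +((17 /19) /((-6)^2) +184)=11555747 /37620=307.17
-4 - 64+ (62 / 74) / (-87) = -218923 / 3219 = -68.01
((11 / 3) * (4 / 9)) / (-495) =-4 / 1215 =-0.00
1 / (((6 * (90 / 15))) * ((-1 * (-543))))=1 / 19548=0.00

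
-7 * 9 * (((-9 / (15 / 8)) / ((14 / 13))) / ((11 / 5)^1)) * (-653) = -916812 / 11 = -83346.55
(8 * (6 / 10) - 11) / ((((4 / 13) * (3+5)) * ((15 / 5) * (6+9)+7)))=-31 / 640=-0.05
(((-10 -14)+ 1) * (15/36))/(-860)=0.01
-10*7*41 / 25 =-574 / 5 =-114.80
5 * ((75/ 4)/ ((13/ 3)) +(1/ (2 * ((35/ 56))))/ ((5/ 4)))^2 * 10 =41692849/ 33800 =1233.52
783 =783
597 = 597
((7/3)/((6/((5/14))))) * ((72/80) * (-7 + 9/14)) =-89/112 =-0.79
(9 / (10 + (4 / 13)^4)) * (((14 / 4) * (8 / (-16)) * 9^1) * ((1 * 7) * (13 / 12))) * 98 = -491220639 / 46672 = -10524.95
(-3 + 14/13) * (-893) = 22325/13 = 1717.31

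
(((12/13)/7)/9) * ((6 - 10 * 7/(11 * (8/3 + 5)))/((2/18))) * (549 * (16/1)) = 137873664/23023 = 5988.52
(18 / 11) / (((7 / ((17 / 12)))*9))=17 / 462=0.04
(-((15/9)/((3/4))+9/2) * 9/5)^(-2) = 100/14641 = 0.01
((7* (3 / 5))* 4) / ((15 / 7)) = 196 / 25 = 7.84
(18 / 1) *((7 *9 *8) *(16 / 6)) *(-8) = -193536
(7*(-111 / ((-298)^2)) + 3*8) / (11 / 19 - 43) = -40479861 / 71576024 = -0.57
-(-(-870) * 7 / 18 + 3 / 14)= -14219 / 42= -338.55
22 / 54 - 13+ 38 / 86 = -14107 / 1161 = -12.15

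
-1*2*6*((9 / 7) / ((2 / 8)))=-432 / 7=-61.71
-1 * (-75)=75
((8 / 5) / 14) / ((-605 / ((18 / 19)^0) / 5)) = -4 / 4235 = -0.00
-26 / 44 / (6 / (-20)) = 65 / 33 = 1.97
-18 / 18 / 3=-0.33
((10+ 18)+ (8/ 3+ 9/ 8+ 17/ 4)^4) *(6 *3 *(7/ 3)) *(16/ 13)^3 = 329656.40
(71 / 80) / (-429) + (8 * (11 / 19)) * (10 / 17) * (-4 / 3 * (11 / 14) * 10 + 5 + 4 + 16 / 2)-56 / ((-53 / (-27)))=-44238019183 / 4112668560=-10.76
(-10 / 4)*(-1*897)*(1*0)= 0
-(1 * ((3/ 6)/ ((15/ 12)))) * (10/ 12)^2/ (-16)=5/ 288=0.02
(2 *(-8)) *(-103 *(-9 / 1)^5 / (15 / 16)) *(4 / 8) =-259500672 / 5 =-51900134.40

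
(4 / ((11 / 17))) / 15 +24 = 4028 / 165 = 24.41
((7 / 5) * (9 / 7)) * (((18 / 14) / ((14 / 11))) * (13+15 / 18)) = 24651 / 980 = 25.15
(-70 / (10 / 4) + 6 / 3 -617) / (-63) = 643 / 63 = 10.21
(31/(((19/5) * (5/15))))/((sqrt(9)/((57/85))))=5.47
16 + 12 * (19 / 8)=89 / 2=44.50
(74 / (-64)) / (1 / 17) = -19.66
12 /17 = 0.71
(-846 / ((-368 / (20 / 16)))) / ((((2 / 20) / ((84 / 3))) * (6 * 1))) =134.10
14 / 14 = 1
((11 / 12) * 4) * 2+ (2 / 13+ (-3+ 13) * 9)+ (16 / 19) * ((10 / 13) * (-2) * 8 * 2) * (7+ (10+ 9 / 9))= -204242 / 741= -275.63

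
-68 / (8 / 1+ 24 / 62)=-527 / 65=-8.11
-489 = -489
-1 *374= -374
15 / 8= 1.88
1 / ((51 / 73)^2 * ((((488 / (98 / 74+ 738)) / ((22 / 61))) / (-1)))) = -1603522745 / 1432391508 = -1.12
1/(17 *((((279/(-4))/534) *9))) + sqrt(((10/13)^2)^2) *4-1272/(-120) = 155305513/12023505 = 12.92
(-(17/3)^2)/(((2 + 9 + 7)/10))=-1445/81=-17.84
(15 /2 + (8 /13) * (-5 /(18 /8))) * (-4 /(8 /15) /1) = -7175 /156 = -45.99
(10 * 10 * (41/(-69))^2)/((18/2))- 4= -3296/42849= -0.08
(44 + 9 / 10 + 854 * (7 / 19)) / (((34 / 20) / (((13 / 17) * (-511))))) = -453789973 / 5491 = -82642.50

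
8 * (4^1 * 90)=2880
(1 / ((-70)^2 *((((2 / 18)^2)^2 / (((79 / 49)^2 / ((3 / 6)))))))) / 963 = 4549689 / 629422150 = 0.01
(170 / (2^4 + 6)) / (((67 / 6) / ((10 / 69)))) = 1700 / 16951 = 0.10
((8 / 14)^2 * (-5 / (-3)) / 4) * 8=160 / 147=1.09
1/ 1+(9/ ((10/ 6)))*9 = 248/ 5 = 49.60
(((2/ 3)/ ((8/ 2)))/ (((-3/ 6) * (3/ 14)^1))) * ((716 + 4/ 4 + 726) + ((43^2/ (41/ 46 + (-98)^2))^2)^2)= -225176001132263609834/ 100315913347265625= -2244.67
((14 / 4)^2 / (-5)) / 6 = -0.41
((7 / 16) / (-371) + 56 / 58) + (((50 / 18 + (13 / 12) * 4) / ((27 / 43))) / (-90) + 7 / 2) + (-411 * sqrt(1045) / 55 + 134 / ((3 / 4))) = 49212564493 / 268913520 - 411 * sqrt(1045) / 55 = -58.56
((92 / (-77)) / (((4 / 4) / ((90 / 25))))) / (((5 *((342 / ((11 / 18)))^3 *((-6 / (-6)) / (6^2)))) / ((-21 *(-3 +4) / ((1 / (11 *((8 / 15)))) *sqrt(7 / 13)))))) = 122452 *sqrt(91) / 39376661625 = 0.00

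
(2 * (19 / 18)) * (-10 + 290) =5320 / 9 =591.11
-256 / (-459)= 256 / 459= 0.56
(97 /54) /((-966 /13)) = -1261 /52164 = -0.02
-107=-107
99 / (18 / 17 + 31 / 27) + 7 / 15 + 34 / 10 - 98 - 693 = -11278876 / 15195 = -742.28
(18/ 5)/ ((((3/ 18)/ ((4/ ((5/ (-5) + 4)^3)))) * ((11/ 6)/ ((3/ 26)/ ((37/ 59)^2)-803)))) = -1371433872/ 978835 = -1401.09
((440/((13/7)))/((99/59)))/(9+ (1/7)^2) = 404740/25857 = 15.65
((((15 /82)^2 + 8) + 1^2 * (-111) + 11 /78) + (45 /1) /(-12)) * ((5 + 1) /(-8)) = 1746746 /21853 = 79.93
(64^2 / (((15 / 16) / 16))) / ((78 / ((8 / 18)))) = 2097152 / 5265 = 398.32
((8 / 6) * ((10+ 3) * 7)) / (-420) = -13 / 45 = -0.29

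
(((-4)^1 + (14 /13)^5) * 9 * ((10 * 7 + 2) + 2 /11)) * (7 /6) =-1933.79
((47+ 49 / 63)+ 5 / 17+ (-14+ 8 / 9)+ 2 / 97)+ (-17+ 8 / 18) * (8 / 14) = 2651309 / 103887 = 25.52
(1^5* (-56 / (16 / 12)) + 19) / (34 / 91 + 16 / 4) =-2093 / 398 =-5.26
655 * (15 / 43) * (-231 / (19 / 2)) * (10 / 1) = -45391500 / 817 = -55558.75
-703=-703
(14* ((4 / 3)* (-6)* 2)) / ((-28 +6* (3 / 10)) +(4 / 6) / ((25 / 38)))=16800 / 1889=8.89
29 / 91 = 0.32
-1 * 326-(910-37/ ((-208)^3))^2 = -67086283691847042393/ 80980417183744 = -828426.01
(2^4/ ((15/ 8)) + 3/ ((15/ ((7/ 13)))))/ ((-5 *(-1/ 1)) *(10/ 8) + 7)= 1348/ 2067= 0.65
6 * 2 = 12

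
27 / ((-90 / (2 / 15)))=-1 / 25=-0.04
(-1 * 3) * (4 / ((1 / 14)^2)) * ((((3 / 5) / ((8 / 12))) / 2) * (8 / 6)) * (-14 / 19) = 1039.83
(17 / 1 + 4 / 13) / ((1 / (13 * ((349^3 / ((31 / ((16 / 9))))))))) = 17003419600 / 31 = 548497406.45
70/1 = 70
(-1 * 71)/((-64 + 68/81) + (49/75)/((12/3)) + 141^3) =-0.00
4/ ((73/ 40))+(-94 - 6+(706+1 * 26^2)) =93746/ 73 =1284.19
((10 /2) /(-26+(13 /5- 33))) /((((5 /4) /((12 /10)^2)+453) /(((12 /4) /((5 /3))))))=-1080 /3071779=-0.00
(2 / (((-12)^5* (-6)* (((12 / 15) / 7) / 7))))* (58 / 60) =1421 / 17915904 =0.00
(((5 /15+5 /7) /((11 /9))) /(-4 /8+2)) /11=4 /77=0.05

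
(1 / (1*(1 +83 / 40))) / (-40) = -1 / 123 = -0.01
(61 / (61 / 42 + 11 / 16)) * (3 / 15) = 20496 / 3595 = 5.70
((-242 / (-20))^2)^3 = 3138428376721 / 1000000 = 3138428.38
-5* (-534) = 2670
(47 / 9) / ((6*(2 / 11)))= 517 / 108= 4.79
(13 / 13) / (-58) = -1 / 58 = -0.02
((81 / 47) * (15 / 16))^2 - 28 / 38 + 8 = 106087827 / 10744576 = 9.87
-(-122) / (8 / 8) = 122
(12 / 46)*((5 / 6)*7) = 35 / 23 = 1.52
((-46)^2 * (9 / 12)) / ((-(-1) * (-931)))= -1587 / 931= -1.70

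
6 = 6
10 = 10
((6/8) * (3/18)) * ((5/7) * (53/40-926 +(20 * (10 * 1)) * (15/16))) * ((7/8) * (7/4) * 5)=-1032045/2048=-503.93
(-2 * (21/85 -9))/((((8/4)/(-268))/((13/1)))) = -2592096/85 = -30495.25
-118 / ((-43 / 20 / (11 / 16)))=3245 / 86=37.73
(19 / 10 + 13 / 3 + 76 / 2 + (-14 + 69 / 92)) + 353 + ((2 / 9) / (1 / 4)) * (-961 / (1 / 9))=-438241 / 60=-7304.02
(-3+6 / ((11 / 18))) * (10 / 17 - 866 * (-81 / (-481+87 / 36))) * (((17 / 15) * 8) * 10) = -5700941600 / 63173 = -90243.33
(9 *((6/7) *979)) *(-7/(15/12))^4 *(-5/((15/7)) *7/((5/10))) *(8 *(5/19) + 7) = -2209163416.72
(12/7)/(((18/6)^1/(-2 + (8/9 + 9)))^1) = 284/63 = 4.51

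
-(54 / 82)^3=-19683 / 68921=-0.29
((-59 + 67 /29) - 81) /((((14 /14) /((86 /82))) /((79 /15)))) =-4521407 /5945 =-760.54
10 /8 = 5 /4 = 1.25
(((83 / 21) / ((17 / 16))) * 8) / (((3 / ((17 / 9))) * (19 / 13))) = 138112 / 10773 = 12.82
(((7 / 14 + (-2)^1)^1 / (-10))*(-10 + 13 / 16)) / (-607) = 441 / 194240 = 0.00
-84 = -84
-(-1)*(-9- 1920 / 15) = -137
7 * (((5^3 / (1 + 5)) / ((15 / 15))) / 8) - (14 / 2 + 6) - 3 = 107 / 48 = 2.23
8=8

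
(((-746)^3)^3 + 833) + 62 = -71556558857961445666104961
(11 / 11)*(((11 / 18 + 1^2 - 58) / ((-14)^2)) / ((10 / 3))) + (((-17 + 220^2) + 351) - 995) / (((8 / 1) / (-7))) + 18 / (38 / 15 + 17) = -4112250715 / 98448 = -41770.79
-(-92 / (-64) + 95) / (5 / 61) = -94123 / 80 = -1176.54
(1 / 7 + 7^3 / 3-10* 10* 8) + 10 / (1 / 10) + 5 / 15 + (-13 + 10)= -12352 / 21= -588.19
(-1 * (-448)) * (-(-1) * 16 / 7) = 1024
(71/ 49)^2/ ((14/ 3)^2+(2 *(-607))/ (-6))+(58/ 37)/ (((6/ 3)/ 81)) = 11377455786/ 179184229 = 63.50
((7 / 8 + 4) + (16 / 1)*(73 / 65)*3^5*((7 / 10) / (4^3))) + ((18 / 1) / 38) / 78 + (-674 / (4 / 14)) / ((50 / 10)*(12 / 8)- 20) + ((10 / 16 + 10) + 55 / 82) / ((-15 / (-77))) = 121258541 / 405080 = 299.34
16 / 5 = 3.20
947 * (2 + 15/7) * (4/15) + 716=1762.21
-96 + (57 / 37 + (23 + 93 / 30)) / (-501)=-5935249 / 61790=-96.06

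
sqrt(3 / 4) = sqrt(3) / 2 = 0.87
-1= -1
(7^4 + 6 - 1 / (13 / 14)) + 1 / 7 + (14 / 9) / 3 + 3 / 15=29567347 / 12285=2406.78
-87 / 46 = -1.89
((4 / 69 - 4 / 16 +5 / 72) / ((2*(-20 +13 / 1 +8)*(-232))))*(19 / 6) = 133 / 158976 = 0.00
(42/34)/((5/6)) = 126/85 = 1.48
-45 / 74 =-0.61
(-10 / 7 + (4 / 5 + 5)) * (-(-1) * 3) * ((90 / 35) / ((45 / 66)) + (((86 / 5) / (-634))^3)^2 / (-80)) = 15370294850857059303523563 / 310764692551739256250000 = 49.46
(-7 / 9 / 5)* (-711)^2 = -393183 / 5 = -78636.60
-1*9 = -9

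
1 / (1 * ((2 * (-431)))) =-1 / 862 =-0.00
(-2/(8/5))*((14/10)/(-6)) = 7/24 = 0.29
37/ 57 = 0.65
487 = 487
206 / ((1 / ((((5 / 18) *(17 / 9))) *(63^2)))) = 428995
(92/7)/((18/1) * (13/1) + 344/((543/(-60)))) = 8326/124159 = 0.07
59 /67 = 0.88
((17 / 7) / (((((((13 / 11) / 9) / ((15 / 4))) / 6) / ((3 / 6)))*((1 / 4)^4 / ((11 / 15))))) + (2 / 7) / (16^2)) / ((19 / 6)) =71838237 / 5824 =12334.86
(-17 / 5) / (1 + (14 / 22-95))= 187 / 5135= 0.04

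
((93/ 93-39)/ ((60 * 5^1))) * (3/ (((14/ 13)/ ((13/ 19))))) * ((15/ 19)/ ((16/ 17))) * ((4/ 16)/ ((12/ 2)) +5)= -347633/ 340480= -1.02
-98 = -98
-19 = -19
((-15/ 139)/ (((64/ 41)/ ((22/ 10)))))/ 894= -451/ 2651008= -0.00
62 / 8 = 31 / 4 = 7.75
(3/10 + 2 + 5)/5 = 1.46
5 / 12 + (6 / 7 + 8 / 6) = 2.61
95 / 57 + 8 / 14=47 / 21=2.24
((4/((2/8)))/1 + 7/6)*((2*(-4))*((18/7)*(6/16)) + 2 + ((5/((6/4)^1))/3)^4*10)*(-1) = -22534340/137781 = -163.55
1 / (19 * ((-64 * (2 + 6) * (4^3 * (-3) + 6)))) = 0.00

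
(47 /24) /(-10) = -0.20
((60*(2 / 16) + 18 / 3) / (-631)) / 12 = -9 / 5048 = -0.00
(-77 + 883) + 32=838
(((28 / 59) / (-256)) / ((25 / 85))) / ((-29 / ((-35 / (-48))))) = 833 / 5256192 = 0.00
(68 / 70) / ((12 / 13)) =221 / 210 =1.05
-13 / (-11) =13 / 11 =1.18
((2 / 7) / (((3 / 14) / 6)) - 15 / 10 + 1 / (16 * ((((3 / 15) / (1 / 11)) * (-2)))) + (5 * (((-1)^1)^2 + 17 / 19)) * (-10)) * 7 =-4131561 / 6688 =-617.76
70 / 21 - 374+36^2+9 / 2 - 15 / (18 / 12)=5519 / 6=919.83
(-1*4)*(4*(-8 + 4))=64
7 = 7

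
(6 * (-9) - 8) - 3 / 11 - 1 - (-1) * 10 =-586 / 11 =-53.27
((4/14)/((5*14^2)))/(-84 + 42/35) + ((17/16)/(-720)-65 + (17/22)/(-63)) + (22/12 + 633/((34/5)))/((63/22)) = -1624695865553/50984398080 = -31.87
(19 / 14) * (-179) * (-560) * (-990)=-134679600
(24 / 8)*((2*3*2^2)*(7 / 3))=168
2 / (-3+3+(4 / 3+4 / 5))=15 / 16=0.94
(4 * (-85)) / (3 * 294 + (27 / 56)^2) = -1066240 / 2766681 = -0.39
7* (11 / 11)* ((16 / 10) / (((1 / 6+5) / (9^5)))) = 19840464 / 155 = 128002.99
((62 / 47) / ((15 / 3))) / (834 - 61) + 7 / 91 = 182461 / 2361515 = 0.08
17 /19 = 0.89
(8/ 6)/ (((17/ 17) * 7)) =4/ 21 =0.19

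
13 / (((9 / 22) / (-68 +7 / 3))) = -56342 / 27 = -2086.74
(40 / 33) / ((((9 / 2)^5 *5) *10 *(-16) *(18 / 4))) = -16 / 87687765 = -0.00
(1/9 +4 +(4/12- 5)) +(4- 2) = 13/9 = 1.44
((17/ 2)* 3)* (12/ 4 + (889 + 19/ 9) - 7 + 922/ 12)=294967/ 12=24580.58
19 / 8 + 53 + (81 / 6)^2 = 1901 / 8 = 237.62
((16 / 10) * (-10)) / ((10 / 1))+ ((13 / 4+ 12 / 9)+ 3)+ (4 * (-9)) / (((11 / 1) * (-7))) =29803 / 4620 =6.45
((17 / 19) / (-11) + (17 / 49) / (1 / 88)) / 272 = 18343 / 163856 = 0.11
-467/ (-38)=467/ 38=12.29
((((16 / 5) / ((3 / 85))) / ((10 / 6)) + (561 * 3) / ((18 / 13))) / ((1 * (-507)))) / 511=-4233 / 863590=-0.00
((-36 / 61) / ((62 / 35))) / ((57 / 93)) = -630 / 1159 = -0.54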